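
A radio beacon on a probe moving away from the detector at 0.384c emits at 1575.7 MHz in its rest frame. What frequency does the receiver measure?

1051.2 MHz

Relativistic Doppler for frequency: f' = f₀ · √((1 − β)/(1 + β)).
f' = 1575.7 × √(0.6160/1.3840) = 1575.7 × 0.66715 ≈ 1051.2 MHz.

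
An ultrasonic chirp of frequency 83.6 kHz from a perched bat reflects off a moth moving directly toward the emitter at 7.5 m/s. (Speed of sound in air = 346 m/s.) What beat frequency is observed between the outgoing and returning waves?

The moth first receives the wave as a moving observer: f₁ = f₀ · (v + u)/v = 83.6 × (346 + 7.5)/346 ≈ 85.41 kHz.
The reflection then acts as a moving source: f₂ = f₁ · v/(v − u) ≈ 87.30 kHz.
Equivalently f₂ = f₀ · (v + u)/(v − u).
Beat frequency (with f₀ = 83600 Hz): |f₂ − f₀| = 2u·f₀/(v − u) = 2 × 7.5 × 83600/338.5 ≈ 3705 Hz.

3705 Hz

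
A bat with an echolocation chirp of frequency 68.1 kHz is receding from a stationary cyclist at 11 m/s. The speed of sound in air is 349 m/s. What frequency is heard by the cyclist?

66.0 kHz

Only the source moves, away from the listener, so f' = f · v/(v + v_s).
f' = 68.1 × 349/(349 + 11) = 68.1 × 349/360 ≈ 66.0 kHz.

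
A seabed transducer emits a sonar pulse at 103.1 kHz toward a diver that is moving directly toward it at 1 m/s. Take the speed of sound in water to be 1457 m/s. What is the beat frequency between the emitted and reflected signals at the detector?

The diver first receives the wave as a moving observer: f₁ = f₀ · (v + u)/v = 103.1 × (1457 + 1)/1457 ≈ 103.1708 kHz.
The reflection then acts as a moving source: f₂ = f₁ · v/(v − u) ≈ 103.2416 kHz.
Equivalently f₂ = f₀ · (v + u)/(v − u).
Beat frequency (with f₀ = 103100 Hz): |f₂ − f₀| = 2u·f₀/(v − u) = 2 × 1 × 103100/1456 ≈ 142 Hz.

142 Hz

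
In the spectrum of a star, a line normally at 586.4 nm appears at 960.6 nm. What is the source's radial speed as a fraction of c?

0.457c

λ'/λ₀ = 1.6381 > 1 (redshift), so the source is receding.
λ'/λ₀ = √((1 + β)/(1 − β)) for a receding source ⇒ β = (r² − 1)/(r² + 1) with r = λ'/λ₀.
β = (2.6835 − 1)/(2.6835 + 1) ≈ 0.457.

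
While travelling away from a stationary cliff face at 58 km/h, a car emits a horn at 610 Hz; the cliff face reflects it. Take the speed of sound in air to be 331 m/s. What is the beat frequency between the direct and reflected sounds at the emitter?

58 km/h = 16.11 m/s.
The cliff face receives the sound from a moving source: f₁ = f₀ · v/(v + v_e) = 610 × 331/347.11 ≈ 581.7 Hz.
On the return leg the car is a moving observer: f₂ = f₁ · (v − v_e)/v = 581.7 × 314.89/331 ≈ 553.4 Hz.
Beat against the emitted tone: |f₂ − f₀| = 2v_e·f₀/(v + v_e) = 2 × 16.11 × 610/347.11 ≈ 56.6 Hz.

56.6 Hz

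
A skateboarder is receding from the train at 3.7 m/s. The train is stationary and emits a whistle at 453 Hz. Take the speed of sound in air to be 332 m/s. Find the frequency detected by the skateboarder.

Only the observer moves, away from the source, so f' = f · (v − v_o)/v.
f' = 453 × (332 − 3.7)/332 = 453 × 328.3/332 ≈ 448 Hz.

448 Hz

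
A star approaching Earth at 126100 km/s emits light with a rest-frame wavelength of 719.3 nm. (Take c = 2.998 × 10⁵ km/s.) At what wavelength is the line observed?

459.4 nm

β = v/c = 126100/299800 = 0.4206.
Relativistic Doppler for wavelength: λ' = λ₀ · √((1 − β)/(1 + β)).
λ' = 719.3 × √(0.5794/1.4206) = 719.3 × 0.63863 ≈ 459.4 nm.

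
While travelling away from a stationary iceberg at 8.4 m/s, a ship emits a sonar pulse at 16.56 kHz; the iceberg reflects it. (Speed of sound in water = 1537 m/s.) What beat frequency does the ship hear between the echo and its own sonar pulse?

180 Hz

The iceberg receives the sound from a moving source: f₁ = f₀ · v/(v + v_e) = 16.56 × 1537/1545.4 ≈ 16.4700 kHz.
On the return leg the ship is a moving observer: f₂ = f₁ · (v − v_e)/v = 16.4700 × 1528.6/1537 ≈ 16.3800 kHz.
Beat against the emitted tone (with f₀ = 16560 Hz): |f₂ − f₀| = 2v_e·f₀/(v + v_e) = 2 × 8.4 × 16560/1545.4 ≈ 180 Hz.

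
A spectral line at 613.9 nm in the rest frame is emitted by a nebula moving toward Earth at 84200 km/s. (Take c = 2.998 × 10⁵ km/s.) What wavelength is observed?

460.0 nm

β = v/c = 84200/299800 = 0.2809.
Relativistic Doppler for wavelength: λ' = λ₀ · √((1 − β)/(1 + β)).
λ' = 613.9 × √(0.7191/1.2809) = 613.9 × 0.74931 ≈ 460.0 nm.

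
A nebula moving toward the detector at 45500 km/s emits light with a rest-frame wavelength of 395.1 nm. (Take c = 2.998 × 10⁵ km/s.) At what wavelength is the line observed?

339.1 nm

β = v/c = 45500/299800 = 0.1518.
Relativistic Doppler for wavelength: λ' = λ₀ · √((1 − β)/(1 + β)).
λ' = 395.1 × √(0.8482/1.1518) = 395.1 × 0.85817 ≈ 339.1 nm.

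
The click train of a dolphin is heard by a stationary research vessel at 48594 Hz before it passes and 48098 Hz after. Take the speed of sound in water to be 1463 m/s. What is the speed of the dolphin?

7.5 m/s

f₁/f₂ = (v + v_s)/(v − v_s), so v_s = v · (f₁ − f₂)/(f₁ + f₂).
v_s = 1463 × (48594 − 48098)/(48594 + 48098) = 1463 × 496/96692 ≈ 7.5 m/s.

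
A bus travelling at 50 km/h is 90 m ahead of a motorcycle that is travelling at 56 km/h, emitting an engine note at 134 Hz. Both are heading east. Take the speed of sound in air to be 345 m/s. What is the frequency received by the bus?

135 Hz

56 km/h = 15.56 m/s; 50 km/h = 13.89 m/s.
The bus is ahead, so the motorcycle is moving toward it while the bus is moving away from the motorcycle.
General Doppler shift: f' = f · (v − v_o)/(v − v_s).
f' = 134 × (345 − 13.89)/(345 − 15.56) = 134 × 331.11/329.44 ≈ 135 Hz.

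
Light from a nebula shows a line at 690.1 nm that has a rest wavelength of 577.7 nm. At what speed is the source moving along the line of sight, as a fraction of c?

0.176

λ'/λ₀ = 1.1946 > 1 (redshift), so the source is receding.
λ'/λ₀ = √((1 + β)/(1 − β)) for a receding source ⇒ β = (r² − 1)/(r² + 1) with r = λ'/λ₀.
β = (1.4270 − 1)/(1.4270 + 1) ≈ 0.176.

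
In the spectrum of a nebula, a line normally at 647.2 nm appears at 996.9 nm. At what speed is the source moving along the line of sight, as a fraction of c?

0.407

λ'/λ₀ = 1.5403 > 1 (redshift), so the source is receding.
λ'/λ₀ = √((1 + β)/(1 − β)) for a receding source ⇒ β = (r² − 1)/(r² + 1) with r = λ'/λ₀.
β = (2.3726 − 1)/(2.3726 + 1) ≈ 0.407.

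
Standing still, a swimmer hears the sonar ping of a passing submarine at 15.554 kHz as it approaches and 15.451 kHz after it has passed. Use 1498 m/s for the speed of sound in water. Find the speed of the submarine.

f₁/f₂ = (v + v_s)/(v − v_s), so v_s = v · (f₁ − f₂)/(f₁ + f₂).
v_s = 1498 × (15.554 − 15.451)/(15.554 + 15.451) = 1498 × 0.103/31.005 ≈ 5.0 m/s.

5.0 m/s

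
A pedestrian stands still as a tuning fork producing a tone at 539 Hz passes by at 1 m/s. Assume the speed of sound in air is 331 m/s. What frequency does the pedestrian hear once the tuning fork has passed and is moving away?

537 Hz

Receding: f₂ = f · v/(v + v_s) = 539 × 331/332 ≈ 537 Hz.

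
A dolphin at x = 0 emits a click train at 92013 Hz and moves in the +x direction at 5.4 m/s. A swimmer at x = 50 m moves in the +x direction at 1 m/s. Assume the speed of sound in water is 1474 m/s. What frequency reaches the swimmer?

The observer lies on the +x side, so the source is heading toward the observer and the observer is heading away from the source.
General Doppler shift: f' = f · (v − v_o)/(v − v_s).
f' = 92013 × (1474 − 1)/(1474 − 5.4) = 92013 × 1473/1468.6 ≈ 92289 Hz.

92289 Hz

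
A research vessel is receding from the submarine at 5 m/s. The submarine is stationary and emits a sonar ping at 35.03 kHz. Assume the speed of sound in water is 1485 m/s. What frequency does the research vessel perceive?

Only the observer moves, away from the source, so f' = f · (v − v_o)/v.
f' = 35.03 × (1485 − 5)/1485 = 35.03 × 1480/1485 ≈ 34.9 kHz.

34.9 kHz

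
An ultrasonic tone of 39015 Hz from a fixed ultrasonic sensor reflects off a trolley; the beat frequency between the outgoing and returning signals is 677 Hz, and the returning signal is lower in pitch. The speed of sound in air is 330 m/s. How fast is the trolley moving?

2.89 m/s

Double Doppler shift off a moving reflector: f₂ = f₀ · (v + u)/(v − u) (u > 0 toward emitter).
Returning signal is lower, so f₂ = f₀ − Δf = 39015 − 677 = 38338 Hz.
Rearranging, u = v · (f₂ − f₀)/(f₂ + f₀) = 330 × -677/77353 ≈ -2.89 m/s.
So the trolley is moving at 2.89 m/s away from the emitter.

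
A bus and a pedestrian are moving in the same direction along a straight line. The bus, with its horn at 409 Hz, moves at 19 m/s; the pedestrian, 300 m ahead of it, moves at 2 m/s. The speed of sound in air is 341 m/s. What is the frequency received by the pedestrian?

The pedestrian is ahead, so the bus is moving toward it while the pedestrian is moving away from the bus.
Both move, so f' = f · (v − v_o)/(v − v_s).
f' = 409 × (341 − 2)/(341 − 19) = 409 × 339/322 ≈ 431 Hz.

431 Hz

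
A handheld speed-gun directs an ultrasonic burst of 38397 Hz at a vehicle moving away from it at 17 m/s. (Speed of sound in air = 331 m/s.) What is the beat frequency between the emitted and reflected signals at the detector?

3751 Hz

The vehicle first receives the wave as a moving observer: f₁ = f₀ · (v − u)/v = 38397 × (331 − 17)/331 ≈ 36425 Hz.
On reflection it acts as a source moving away from the stationary detector: f₂ = f₁ · v/(v + u) = 36425 × 331/348 ≈ 34646 Hz.
Equivalently f₂ = f₀ · (v − u)/(v + u).
Beat frequency: |f₂ − f₀| = 2u·f₀/(v + u) = 2 × 17 × 38397/348 ≈ 3751 Hz.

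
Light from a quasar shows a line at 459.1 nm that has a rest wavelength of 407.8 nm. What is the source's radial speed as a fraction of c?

0.118

λ'/λ₀ = 1.1258 > 1 (redshift), so the source is receding.
λ'/λ₀ = √((1 + β)/(1 − β)) for a receding source ⇒ β = (r² − 1)/(r² + 1) with r = λ'/λ₀.
β = (1.2674 − 1)/(1.2674 + 1) ≈ 0.118.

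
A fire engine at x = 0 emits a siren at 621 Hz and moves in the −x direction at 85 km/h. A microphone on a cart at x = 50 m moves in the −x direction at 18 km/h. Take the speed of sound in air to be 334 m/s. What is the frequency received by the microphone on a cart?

589 Hz

85 km/h = 23.61 m/s; 18 km/h = 5 m/s.
The observer lies on the +x side, so the source is heading away from the observer and the observer is heading toward the source.
General Doppler shift: f' = f · (v + v_o)/(v + v_s).
f' = 621 × (334 + 5)/(334 + 23.61) = 621 × 339/357.61 ≈ 589 Hz.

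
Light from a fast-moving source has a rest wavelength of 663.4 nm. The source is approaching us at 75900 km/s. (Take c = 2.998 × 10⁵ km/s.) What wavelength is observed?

512.1 nm

β = v/c = 75900/299800 = 0.2532.
Relativistic Doppler for wavelength: λ' = λ₀ · √((1 − β)/(1 + β)).
λ' = 663.4 × √(0.7468/1.2532) = 663.4 × 0.77198 ≈ 512.1 nm.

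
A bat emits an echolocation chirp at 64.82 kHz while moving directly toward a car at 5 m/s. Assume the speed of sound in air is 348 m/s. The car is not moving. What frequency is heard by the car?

Only the source moves, toward the listener, so f' = f · v/(v − v_s).
f' = 64.82 × 348/(348 − 5) = 64.82 × 348/343 ≈ 65.8 kHz.

65.8 kHz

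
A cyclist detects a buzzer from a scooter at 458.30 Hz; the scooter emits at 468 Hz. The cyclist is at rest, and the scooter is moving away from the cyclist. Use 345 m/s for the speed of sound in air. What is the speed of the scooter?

f' = f · v/(v + v_s) ⇒ v_s = v · |1 − f/f'|.
v_s = 345 × |1 − 468/458.30| = 345 × 0.02117 ≈ 7.3 m/s.

7.3 m/s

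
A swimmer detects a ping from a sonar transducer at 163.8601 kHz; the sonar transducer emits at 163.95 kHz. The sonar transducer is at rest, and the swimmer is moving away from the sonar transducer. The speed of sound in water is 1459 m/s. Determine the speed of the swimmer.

f' = f · (v − v_o)/v ⇒ v_o = v · |f'/f − 1|.
v_o = 1459 × |163.8601/163.95 − 1| = 1459 × 0.0005483 ≈ 0.80 m/s.

0.80 m/s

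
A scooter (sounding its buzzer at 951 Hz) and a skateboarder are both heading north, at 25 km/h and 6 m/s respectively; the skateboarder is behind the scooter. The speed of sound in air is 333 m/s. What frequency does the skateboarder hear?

25 km/h = 6.944 m/s.
The skateboarder is behind, so the scooter is moving away from it while the skateboarder is moving toward the scooter.
Both move, so f' = f · (v + v_o)/(v + v_s).
f' = 951 × (333 + 6)/(333 + 6.944) = 951 × 339/339.94 ≈ 948 Hz.

948 Hz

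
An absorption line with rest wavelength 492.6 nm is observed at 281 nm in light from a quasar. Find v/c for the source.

λ'/λ₀ = 0.5704 < 1 (blueshift), so the source is approaching.
λ'/λ₀ = √((1 − β)/(1 + β)) for an approaching source ⇒ β = (1 − r²)/(1 + r²) with r = λ'/λ₀.
β = (1 − 0.3254)/(1 + 0.3254) ≈ 0.509.

0.509c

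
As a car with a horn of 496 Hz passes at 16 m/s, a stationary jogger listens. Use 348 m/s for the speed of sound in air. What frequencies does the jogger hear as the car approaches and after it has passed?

Approaching: f₁ = f · v/(v − v_s) = 496 × 348/332 ≈ 520 Hz.
Receding: f₂ = f · v/(v + v_s) = 496 × 348/364 ≈ 474 Hz.

520 Hz approaching; 474 Hz receding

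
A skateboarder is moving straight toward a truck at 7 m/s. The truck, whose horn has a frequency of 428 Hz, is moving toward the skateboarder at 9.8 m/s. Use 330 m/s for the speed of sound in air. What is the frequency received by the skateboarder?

450 Hz

General Doppler shift: f' = f · (v + v_o)/(v − v_s).
f' = 428 × (330 + 7)/(330 − 9.8) = 428 × 337/320.2 ≈ 450 Hz.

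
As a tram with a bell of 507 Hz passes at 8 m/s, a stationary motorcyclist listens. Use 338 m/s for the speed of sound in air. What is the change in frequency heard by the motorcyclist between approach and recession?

24.0 Hz

Approaching: f₁ = f · v/(v − v_s) = 507 × 338/330 ≈ 519.3 Hz.
Receding: f₂ = f · v/(v + v_s) = 507 × 338/346 ≈ 495.3 Hz.
Drop: f₁ − f₂ = 2f·v·v_s/(v² − v_s²) = 2 × 507 × 338 × 8/(338² − 8²) ≈ 24.0 Hz.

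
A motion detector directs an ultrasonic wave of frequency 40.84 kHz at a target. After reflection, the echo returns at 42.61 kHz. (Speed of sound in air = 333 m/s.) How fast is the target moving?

Double Doppler shift off a moving reflector: f₂ = f₀ · (v + u)/(v − u) (u > 0 toward emitter).
Rearranging, u = v · (f₂ − f₀)/(f₂ + f₀) = 333 × 1.77/83.45 ≈ 7.1 m/s.
So the target is moving at 7.1 m/s toward the emitter.

7.1 m/s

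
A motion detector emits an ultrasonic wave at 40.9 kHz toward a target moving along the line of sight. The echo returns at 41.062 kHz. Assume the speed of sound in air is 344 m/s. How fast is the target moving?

0.68 m/s

Double Doppler shift off a moving reflector: f₂ = f₀ · (v + u)/(v − u) (u > 0 toward emitter).
Rearranging, u = v · (f₂ − f₀)/(f₂ + f₀) = 344 × 0.162/81.962 ≈ 0.68 m/s.
So the target is moving at 0.68 m/s toward the emitter.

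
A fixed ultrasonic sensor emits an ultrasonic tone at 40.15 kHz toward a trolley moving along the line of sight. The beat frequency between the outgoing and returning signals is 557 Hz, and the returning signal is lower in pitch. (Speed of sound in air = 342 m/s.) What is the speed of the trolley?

Double Doppler shift off a moving reflector: f₂ = f₀ · (v + u)/(v − u) (u > 0 toward emitter).
Returning signal is lower, so f₂ = f₀ − Δf = 40150 − 557 = 39593 Hz.
Rearranging, u = v · (f₂ − f₀)/(f₂ + f₀) = 342 × -557/79743 ≈ -2.39 m/s.
So the trolley is moving at 2.39 m/s away from the emitter.

2.39 m/s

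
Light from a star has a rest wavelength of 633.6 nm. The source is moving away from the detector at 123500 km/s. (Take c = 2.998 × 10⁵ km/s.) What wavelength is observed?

981.8 nm

β = v/c = 123500/299800 = 0.4119.
Relativistic Doppler for wavelength: λ' = λ₀ · √((1 + β)/(1 − β)).
λ' = 633.6 × √(1.4119/0.5881) = 633.6 × 1.54952 ≈ 981.8 nm.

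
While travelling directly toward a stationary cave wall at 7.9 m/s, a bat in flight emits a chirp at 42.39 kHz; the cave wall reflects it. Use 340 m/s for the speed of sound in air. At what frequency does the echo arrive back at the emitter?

44.4 kHz

The cave wall receives the sound from a moving source: f₁ = f₀ · v/(v − v_e) = 42.39 × 340/332.1 ≈ 43.4 kHz.
On the return leg the bat in flight is a moving observer: f₂ = f₁ · (v + v_e)/v = 43.4 × 347.9/340 ≈ 44.4 kHz.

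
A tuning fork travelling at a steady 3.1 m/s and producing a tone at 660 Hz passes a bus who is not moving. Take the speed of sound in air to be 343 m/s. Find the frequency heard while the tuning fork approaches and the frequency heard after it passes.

Approaching: f₁ = f · v/(v − v_s) = 660 × 343/339.9 ≈ 666 Hz.
Receding: f₂ = f · v/(v + v_s) = 660 × 343/346.1 ≈ 654 Hz.

666 Hz approaching; 654 Hz receding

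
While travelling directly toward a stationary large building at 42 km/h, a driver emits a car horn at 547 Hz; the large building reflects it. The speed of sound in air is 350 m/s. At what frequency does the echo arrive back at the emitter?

585 Hz

42 km/h = 11.67 m/s.
The large building receives the sound from a moving source: f₁ = f₀ · v/(v − v_e) = 547 × 350/338.33 ≈ 566 Hz.
On the return leg the driver is a moving observer: f₂ = f₁ · (v + v_e)/v = 566 × 361.67/350 ≈ 585 Hz.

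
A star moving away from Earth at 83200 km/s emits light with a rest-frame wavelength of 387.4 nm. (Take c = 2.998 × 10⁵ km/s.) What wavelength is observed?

515.1 nm

β = v/c = 83200/299800 = 0.2775.
Relativistic Doppler for wavelength: λ' = λ₀ · √((1 + β)/(1 − β)).
λ' = 387.4 × √(1.2775/0.7225) = 387.4 × 1.32975 ≈ 515.1 nm.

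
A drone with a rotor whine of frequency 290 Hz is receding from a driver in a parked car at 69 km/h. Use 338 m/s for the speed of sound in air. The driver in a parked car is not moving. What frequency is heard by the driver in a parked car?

69 km/h = 19.17 m/s.
Moving source, stationary observer: f' = f · v/(v + v_s) since the source is receding.
f' = 290 × 338/(338 + 19.17) = 290 × 338/357.2 ≈ 274 Hz.

274 Hz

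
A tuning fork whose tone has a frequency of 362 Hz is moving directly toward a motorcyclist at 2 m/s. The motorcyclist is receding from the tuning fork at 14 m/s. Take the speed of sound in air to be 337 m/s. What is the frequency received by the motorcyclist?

With source approaching and observer receding, f' = f · (v − v_o)/(v − v_s).
f' = 362 × (337 − 14)/(337 − 2) = 362 × 323/335 ≈ 349 Hz.

349 Hz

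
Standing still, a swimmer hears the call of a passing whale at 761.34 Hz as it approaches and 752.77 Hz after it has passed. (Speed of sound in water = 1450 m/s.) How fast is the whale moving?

8.2 m/s

f₁/f₂ = (v + v_s)/(v − v_s), so v_s = v · (f₁ − f₂)/(f₁ + f₂).
v_s = 1450 × (761.34 − 752.77)/(761.34 + 752.77) = 1450 × 8.57/1514.11 ≈ 8.2 m/s.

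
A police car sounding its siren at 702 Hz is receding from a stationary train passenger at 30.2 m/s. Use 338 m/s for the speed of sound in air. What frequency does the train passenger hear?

With the source moving away from a stationary observer, f' = f · v/(v + v_s).
f' = 702 × 338/(338 + 30.2) = 702 × 338/368.2 ≈ 644 Hz.

644 Hz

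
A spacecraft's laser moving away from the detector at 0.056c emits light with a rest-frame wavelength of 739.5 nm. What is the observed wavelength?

782.1 nm

Relativistic Doppler for wavelength: λ' = λ₀ · √((1 + β)/(1 − β)).
λ' = 739.5 × √(1.0560/0.9440) = 739.5 × 1.05766 ≈ 782.1 nm.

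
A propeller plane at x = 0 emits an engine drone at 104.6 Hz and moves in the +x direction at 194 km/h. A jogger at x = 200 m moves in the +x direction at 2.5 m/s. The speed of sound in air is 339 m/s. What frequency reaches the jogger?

194 km/h = 53.89 m/s.
The observer lies on the +x side, so the source is heading toward the observer and the observer is heading away from the source.
With source approaching and observer receding, f' = f · (v − v_o)/(v − v_s).
f' = 104.6 × (339 − 2.5)/(339 − 53.89) = 104.6 × 336.5/285.11 ≈ 123 Hz.

123 Hz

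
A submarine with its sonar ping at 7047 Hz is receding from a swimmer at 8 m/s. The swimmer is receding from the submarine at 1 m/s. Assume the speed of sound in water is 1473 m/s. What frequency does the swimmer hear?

7004 Hz

Both move, so f' = f · (v − v_o)/(v + v_s).
f' = 7047 × (1473 − 1)/(1473 + 8) = 7047 × 1472/1481 ≈ 7004 Hz.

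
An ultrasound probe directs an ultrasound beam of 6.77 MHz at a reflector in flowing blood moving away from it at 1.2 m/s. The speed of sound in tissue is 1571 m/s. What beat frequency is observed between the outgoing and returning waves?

10335 Hz

The reflector in flowing blood first receives the wave as a moving observer: f₁ = f₀ · (v − u)/v = 6.77 × (1571 − 1.2)/1571 ≈ 6.76483 MHz.
On reflection it acts as a source moving away from the stationary detector: f₂ = f₁ · v/(v + u) = 6.76483 × 1571/1572.2 ≈ 6.75967 MHz.
Beat frequency (with f₀ = 6770000 Hz): |f₂ − f₀| = 2u·f₀/(v + u) = 2 × 1.2 × 6770000/1572.2 ≈ 10335 Hz.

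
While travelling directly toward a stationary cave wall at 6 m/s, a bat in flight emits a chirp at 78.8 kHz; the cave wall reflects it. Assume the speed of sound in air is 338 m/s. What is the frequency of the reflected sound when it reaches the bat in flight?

81.6 kHz

The cave wall receives the sound from a moving source: f₁ = f₀ · v/(v − v_e) = 78.8 × 338/332 ≈ 80.2 kHz.
On the return leg the bat in flight is a moving observer: f₂ = f₁ · (v + v_e)/v = 80.2 × 344/338 ≈ 81.6 kHz.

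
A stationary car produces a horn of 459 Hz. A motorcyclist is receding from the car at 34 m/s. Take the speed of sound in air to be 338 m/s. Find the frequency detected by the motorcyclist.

Moving observer, stationary source: f' = f · (v − v_o)/v.
f' = 459 × (338 − 34)/338 = 459 × 304/338 ≈ 413 Hz.

413 Hz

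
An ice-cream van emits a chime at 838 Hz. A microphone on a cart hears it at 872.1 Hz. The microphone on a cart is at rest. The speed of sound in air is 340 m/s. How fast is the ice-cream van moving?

13.3 m/s

f' > f, so the ice-cream van is approaching.
f' = f · v/(v − v_s) ⇒ v_s = v · |1 − f/f'|.
v_s = 340 × |1 − 838/872.1| = 340 × 0.0391 ≈ 13.3 m/s.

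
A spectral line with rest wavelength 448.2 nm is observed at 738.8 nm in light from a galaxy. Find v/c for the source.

0.462c

λ'/λ₀ = 1.6484 > 1 (redshift), so the source is receding.
λ'/λ₀ = √((1 + β)/(1 − β)) for a receding source ⇒ β = (r² − 1)/(r² + 1) with r = λ'/λ₀.
β = (2.7171 − 1)/(2.7171 + 1) ≈ 0.462.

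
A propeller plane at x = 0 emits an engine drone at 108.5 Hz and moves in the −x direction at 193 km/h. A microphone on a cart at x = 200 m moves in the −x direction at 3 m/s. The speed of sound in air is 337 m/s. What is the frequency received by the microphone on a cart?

193 km/h = 53.61 m/s.
The observer lies on the +x side, so the source is heading away from the observer and the observer is heading toward the source.
With source receding and observer approaching, f' = f · (v + v_o)/(v + v_s).
f' = 108.5 × (337 + 3)/(337 + 53.61) = 108.5 × 340/390.61 ≈ 94 Hz.

94 Hz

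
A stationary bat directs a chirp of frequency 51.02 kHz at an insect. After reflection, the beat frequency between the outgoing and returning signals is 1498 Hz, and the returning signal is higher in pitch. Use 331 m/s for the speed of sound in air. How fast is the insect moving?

4.8 m/s

Double Doppler shift off a moving reflector: f₂ = f₀ · (v + u)/(v − u) (u > 0 toward emitter).
Returning signal is higher, so f₂ = f₀ + Δf = 51020 + 1498 = 52518 Hz.
Rearranging, u = v · (f₂ − f₀)/(f₂ + f₀) = 331 × 1498/103538 ≈ 4.8 m/s.
So the insect is moving at 4.8 m/s toward the emitter.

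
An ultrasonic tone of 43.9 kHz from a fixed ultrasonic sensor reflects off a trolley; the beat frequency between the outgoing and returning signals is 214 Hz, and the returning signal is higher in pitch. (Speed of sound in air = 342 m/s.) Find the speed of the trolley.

Double Doppler shift off a moving reflector: f₂ = f₀ · (v + u)/(v − u) (u > 0 toward emitter).
Returning signal is higher, so f₂ = f₀ + Δf = 43900 + 214 = 44114 Hz.
Rearranging, u = v · (f₂ − f₀)/(f₂ + f₀) = 342 × 214/88014 ≈ 0.83 m/s.
So the trolley is moving at 0.83 m/s toward the emitter.

0.83 m/s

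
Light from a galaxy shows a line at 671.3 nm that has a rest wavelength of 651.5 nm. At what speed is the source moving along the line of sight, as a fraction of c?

λ'/λ₀ = 1.0304 > 1 (redshift), so the source is receding.
λ'/λ₀ = √((1 + β)/(1 − β)) for a receding source ⇒ β = (r² − 1)/(r² + 1) with r = λ'/λ₀.
β = (1.0617 − 1)/(1.0617 + 1) ≈ 0.030.

0.030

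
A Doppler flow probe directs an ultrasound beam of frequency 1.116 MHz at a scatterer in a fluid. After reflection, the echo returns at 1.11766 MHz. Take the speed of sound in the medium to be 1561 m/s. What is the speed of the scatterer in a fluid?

Double Doppler shift off a moving reflector: f₂ = f₀ · (v + u)/(v − u) (u > 0 toward emitter).
Rearranging, u = v · (f₂ − f₀)/(f₂ + f₀) = 1561 × 0.00166/2.23366 ≈ 1.16 m/s.
So the scatterer in a fluid is moving at 1.16 m/s toward the emitter.

1.16 m/s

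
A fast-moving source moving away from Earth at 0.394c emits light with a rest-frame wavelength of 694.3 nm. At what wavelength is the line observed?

1053.0 nm

Relativistic Doppler for wavelength: λ' = λ₀ · √((1 + β)/(1 − β)).
λ' = 694.3 × √(1.3940/0.6060) = 694.3 × 1.51668 ≈ 1053.0 nm.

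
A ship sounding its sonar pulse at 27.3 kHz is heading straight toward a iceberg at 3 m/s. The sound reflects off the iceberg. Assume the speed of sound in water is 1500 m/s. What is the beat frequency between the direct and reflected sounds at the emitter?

The iceberg receives the sound from a moving source: f₁ = f₀ · v/(v − v_e) = 27.3 × 1500/1497 ≈ 27.3547 kHz.
On the return leg the ship is a moving observer: f₂ = f₁ · (v + v_e)/v = 27.3547 × 1503/1500 ≈ 27.4094 kHz.
Beat against the emitted tone (with f₀ = 27300 Hz): |f₂ − f₀| = 2v_e·f₀/(v − v_e) = 2 × 3 × 27300/1497 ≈ 109 Hz.

109 Hz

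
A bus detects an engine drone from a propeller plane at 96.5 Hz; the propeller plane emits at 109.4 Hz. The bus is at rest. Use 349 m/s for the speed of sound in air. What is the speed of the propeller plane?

47 m/s

f' < f, so the propeller plane is receding.
f' = f · v/(v + v_s) ⇒ v_s = v · |1 − f/f'|.
v_s = 349 × |1 − 109.4/96.5| = 349 × 0.1337 ≈ 47 m/s.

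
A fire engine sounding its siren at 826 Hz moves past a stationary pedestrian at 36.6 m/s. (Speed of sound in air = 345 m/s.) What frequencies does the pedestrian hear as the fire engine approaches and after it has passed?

Approaching: f₁ = f · v/(v − v_s) = 826 × 345/308.4 ≈ 924 Hz.
Receding: f₂ = f · v/(v + v_s) = 826 × 345/381.6 ≈ 747 Hz.

924 Hz approaching; 747 Hz receding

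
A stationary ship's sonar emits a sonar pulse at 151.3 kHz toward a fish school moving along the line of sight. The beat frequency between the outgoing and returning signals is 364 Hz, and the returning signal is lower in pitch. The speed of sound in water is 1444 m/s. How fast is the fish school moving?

1.74 m/s

Double Doppler shift off a moving reflector: f₂ = f₀ · (v + u)/(v − u) (u > 0 toward emitter).
Returning signal is lower, so f₂ = f₀ − Δf = 151300 − 364 = 150936 Hz.
Rearranging, u = v · (f₂ − f₀)/(f₂ + f₀) = 1444 × -364/302236 ≈ -1.74 m/s.
So the fish school is moving at 1.74 m/s away from the emitter.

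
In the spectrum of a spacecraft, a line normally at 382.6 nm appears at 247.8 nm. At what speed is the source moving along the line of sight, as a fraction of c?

0.409

λ'/λ₀ = 0.6477 < 1 (blueshift), so the source is approaching.
λ'/λ₀ = √((1 − β)/(1 + β)) for an approaching source ⇒ β = (1 − r²)/(1 + r²) with r = λ'/λ₀.
β = (1 − 0.4195)/(1 + 0.4195) ≈ 0.409.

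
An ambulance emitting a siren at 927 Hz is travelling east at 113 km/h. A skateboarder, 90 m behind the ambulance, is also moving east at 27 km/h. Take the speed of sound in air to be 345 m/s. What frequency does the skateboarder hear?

868 Hz

113 km/h = 31.39 m/s; 27 km/h = 7.5 m/s.
The skateboarder is behind, so the ambulance is moving away from it while the skateboarder is moving toward the ambulance.
Both move, so f' = f · (v + v_o)/(v + v_s).
f' = 927 × (345 + 7.5)/(345 + 31.39) = 927 × 352.5/376.39 ≈ 868 Hz.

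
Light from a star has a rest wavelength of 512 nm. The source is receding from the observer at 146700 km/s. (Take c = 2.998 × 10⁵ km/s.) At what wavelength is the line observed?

β = v/c = 146700/299800 = 0.4893.
Relativistic Doppler for wavelength: λ' = λ₀ · √((1 + β)/(1 − β)).
λ' = 512 × √(1.4893/0.5107) = 512 × 1.70775 ≈ 874.4 nm.

874.4 nm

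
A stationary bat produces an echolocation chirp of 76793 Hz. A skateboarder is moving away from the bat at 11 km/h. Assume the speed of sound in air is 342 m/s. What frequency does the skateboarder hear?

76107 Hz

11 km/h = 3.056 m/s.
Only the observer moves, away from the source, so f' = f · (v − v_o)/v.
f' = 76793 × (342 − 3.056)/342 = 76793 × 338.94/342 ≈ 76107 Hz.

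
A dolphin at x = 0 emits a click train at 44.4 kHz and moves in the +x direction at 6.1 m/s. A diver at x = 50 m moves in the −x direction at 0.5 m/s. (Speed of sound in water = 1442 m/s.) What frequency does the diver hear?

44.6 kHz

The observer lies on the +x side, so the source is heading toward the observer and the observer is heading toward the source.
With source approaching and observer approaching, f' = f · (v + v_o)/(v − v_s).
f' = 44.4 × (1442 + 0.5)/(1442 − 6.1) = 44.4 × 1442.5/1435.9 ≈ 44.6 kHz.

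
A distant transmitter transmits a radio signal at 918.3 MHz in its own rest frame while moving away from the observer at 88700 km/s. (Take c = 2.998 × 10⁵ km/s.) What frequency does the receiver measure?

676.9 MHz

β = v/c = 88700/299800 = 0.2959.
Relativistic Doppler for frequency: f' = f₀ · √((1 − β)/(1 + β)).
f' = 918.3 × √(0.7041/1.2959) = 918.3 × 0.73714 ≈ 676.9 MHz.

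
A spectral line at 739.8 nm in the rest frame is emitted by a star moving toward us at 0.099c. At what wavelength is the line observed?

Relativistic Doppler for wavelength: λ' = λ₀ · √((1 − β)/(1 + β)).
λ' = 739.8 × √(0.9010/1.0990) = 739.8 × 0.90545 ≈ 669.9 nm.

669.9 nm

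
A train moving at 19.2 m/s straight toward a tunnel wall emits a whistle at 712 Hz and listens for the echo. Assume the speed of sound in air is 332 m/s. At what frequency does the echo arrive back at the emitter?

The tunnel wall receives the sound from a moving source: f₁ = f₀ · v/(v − v_e) = 712 × 332/312.8 ≈ 756 Hz.
On the return leg the train is a moving observer: f₂ = f₁ · (v + v_e)/v = 756 × 351.2/332 ≈ 799 Hz.
Equivalently f₂ = f₀ · (v + v_e)/(v − v_e).

799 Hz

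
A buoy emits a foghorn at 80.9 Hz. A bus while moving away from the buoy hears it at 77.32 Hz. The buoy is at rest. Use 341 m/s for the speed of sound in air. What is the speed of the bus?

15.1 m/s

f' = f · (v − v_o)/v ⇒ v_o = v · |f'/f − 1|.
v_o = 341 × |77.32/80.9 − 1| = 341 × 0.04425 ≈ 15.1 m/s.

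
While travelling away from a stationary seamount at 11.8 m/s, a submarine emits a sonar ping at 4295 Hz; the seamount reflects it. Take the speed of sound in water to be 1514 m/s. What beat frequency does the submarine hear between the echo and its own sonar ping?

66 Hz

The seamount receives the sound from a moving source: f₁ = f₀ · v/(v + v_e) = 4295 × 1514/1525.8 ≈ 4261.8 Hz.
On the return leg the submarine is a moving observer: f₂ = f₁ · (v − v_e)/v = 4261.8 × 1502.2/1514 ≈ 4228.6 Hz.
Equivalently f₂ = f₀ · (v − v_e)/(v + v_e).
Beat against the emitted tone: |f₂ − f₀| = 2v_e·f₀/(v + v_e) = 2 × 11.8 × 4295/1525.8 ≈ 66 Hz.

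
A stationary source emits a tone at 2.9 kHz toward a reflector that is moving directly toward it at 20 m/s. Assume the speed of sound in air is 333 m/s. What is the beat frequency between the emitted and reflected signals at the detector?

At the reflector (a moving observer), f₁ = f₀ · (v + u)/v = 2.9 × 353/333 ≈ 3.074 kHz.
On reflection it acts as a source moving toward the stationary detector: f₂ = f₁ · v/(v − u) = 3.074 × 333/313 ≈ 3.271 kHz.
Equivalently f₂ = f₀ · (v + u)/(v − u).
Beat frequency (with f₀ = 2900 Hz): |f₂ − f₀| = 2u·f₀/(v − u) = 2 × 20 × 2900/313 ≈ 371 Hz.

371 Hz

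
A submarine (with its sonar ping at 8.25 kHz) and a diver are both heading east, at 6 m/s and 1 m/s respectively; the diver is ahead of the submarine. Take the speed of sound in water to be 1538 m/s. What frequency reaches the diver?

8.28 kHz

The diver is ahead, so the submarine is moving toward it while the diver is moving away from the submarine.
General Doppler shift: f' = f · (v − v_o)/(v − v_s).
f' = 8.25 × (1538 − 1)/(1538 − 6) = 8.25 × 1537/1532 ≈ 8.28 kHz.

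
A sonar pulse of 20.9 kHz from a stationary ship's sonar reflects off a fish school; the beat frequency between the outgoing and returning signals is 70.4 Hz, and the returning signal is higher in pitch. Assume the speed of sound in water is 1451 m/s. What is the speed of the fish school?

2.44 m/s

Double Doppler shift off a moving reflector: f₂ = f₀ · (v + u)/(v − u) (u > 0 toward emitter).
Returning signal is higher, so f₂ = f₀ + Δf = 20900 + 70.4 = 20970.4 Hz.
Rearranging, u = v · (f₂ − f₀)/(f₂ + f₀) = 1451 × 70.4/41870.4 ≈ 2.44 m/s.
So the fish school is moving at 2.44 m/s toward the emitter.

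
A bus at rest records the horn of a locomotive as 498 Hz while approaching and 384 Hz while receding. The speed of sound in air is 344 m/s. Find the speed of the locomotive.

f₁/f₂ = (v + v_s)/(v − v_s), so v_s = v · (f₁ − f₂)/(f₁ + f₂).
v_s = 344 × (498 − 384)/(498 + 384) = 344 × 114/882 ≈ 44 m/s.

44 m/s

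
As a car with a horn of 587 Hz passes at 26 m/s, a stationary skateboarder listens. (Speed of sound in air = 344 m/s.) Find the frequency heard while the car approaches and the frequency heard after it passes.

Approaching: f₁ = f · v/(v − v_s) = 587 × 344/318 ≈ 635 Hz.
Receding: f₂ = f · v/(v + v_s) = 587 × 344/370 ≈ 546 Hz.

635 Hz approaching; 546 Hz receding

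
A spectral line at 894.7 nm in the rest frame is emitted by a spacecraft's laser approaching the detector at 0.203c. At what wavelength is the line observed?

Relativistic Doppler for wavelength: λ' = λ₀ · √((1 − β)/(1 + β)).
λ' = 894.7 × √(0.7970/1.2030) = 894.7 × 0.81395 ≈ 728.2 nm.

728.2 nm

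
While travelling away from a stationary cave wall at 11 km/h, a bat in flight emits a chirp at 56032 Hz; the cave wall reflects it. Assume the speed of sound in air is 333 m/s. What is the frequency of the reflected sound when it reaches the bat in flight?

11 km/h = 3.056 m/s.
The cave wall receives the sound from a moving source: f₁ = f₀ · v/(v + v_e) = 56032 × 333/336.06 ≈ 55523 Hz.
On the return leg the bat in flight is a moving observer: f₂ = f₁ · (v − v_e)/v = 55523 × 329.94/333 ≈ 55013 Hz.

55013 Hz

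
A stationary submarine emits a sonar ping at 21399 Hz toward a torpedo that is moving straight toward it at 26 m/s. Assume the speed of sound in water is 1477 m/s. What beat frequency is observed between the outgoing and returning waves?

At the torpedo (a moving observer), f₁ = f₀ · (v + u)/v = 21399 × 1503/1477 ≈ 21776 Hz.
The reflection then acts as a moving source: f₂ = f₁ · v/(v − u) ≈ 22166 Hz.
Equivalently f₂ = f₀ · (v + u)/(v − u).
Beat frequency: |f₂ − f₀| = 2u·f₀/(v − u) = 2 × 26 × 21399/1451 ≈ 767 Hz.

767 Hz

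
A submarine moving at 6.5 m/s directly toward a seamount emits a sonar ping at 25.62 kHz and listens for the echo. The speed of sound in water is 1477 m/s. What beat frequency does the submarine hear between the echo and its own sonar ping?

226 Hz

The seamount receives the sound from a moving source: f₁ = f₀ · v/(v − v_e) = 25.62 × 1477/1470.5 ≈ 25.733 kHz.
On the return leg the submarine is a moving observer: f₂ = f₁ · (v + v_e)/v = 25.733 × 1483.5/1477 ≈ 25.846 kHz.
Equivalently f₂ = f₀ · (v + v_e)/(v − v_e).
Beat against the emitted tone (with f₀ = 25620 Hz): |f₂ − f₀| = 2v_e·f₀/(v − v_e) = 2 × 6.5 × 25620/1470.5 ≈ 226 Hz.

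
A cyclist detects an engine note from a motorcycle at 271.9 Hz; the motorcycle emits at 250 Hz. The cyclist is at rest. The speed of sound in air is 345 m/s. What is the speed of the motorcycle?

f' > f, so the motorcycle is approaching.
f' = f · v/(v − v_s) ⇒ v_s = v · |1 − f/f'|.
v_s = 345 × |1 − 250/271.9| = 345 × 0.08054 ≈ 28 m/s.

28 m/s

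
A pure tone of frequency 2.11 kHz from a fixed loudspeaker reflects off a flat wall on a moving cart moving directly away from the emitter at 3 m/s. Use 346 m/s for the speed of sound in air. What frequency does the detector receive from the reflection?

At the flat wall on a moving cart (a moving observer), f₁ = f₀ · (v − u)/v = 2.11 × 343/346 ≈ 2.09 kHz.
On reflection it acts as a source moving away from the stationary detector: f₂ = f₁ · v/(v + u) = 2.09 × 346/349 ≈ 2.07 kHz.
Equivalently f₂ = f₀ · (v − u)/(v + u).

2.07 kHz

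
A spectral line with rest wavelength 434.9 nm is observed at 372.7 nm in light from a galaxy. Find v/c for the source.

λ'/λ₀ = 0.8570 < 1 (blueshift), so the source is approaching.
λ'/λ₀ = √((1 − β)/(1 + β)) for an approaching source ⇒ β = (1 − r²)/(1 + r²) with r = λ'/λ₀.
β = (1 − 0.7344)/(1 + 0.7344) ≈ 0.153.

0.153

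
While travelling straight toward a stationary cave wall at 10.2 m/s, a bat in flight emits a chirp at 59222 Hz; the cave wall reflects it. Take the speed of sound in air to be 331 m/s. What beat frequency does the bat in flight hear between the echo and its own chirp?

3766 Hz

The cave wall receives the sound from a moving source: f₁ = f₀ · v/(v − v_e) = 59222 × 331/320.8 ≈ 61105 Hz.
On the return leg the bat in flight is a moving observer: f₂ = f₁ · (v + v_e)/v = 61105 × 341.2/331 ≈ 62988 Hz.
Equivalently f₂ = f₀ · (v + v_e)/(v − v_e).
Beat against the emitted tone: |f₂ − f₀| = 2v_e·f₀/(v − v_e) = 2 × 10.2 × 59222/320.8 ≈ 3766 Hz.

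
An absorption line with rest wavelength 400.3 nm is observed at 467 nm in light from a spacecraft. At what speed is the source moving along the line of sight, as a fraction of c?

0.153c

λ'/λ₀ = 1.1666 > 1 (redshift), so the source is receding.
λ'/λ₀ = √((1 + β)/(1 − β)) for a receding source ⇒ β = (r² − 1)/(r² + 1) with r = λ'/λ₀.
β = (1.3610 − 1)/(1.3610 + 1) ≈ 0.153.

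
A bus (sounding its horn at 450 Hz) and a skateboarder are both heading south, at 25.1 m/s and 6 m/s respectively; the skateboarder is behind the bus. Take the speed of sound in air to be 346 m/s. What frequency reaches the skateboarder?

The skateboarder is behind, so the bus is moving away from it while the skateboarder is moving toward the bus.
Both move, so f' = f · (v + v_o)/(v + v_s).
f' = 450 × (346 + 6)/(346 + 25.1) = 450 × 352/371.1 ≈ 427 Hz.

427 Hz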